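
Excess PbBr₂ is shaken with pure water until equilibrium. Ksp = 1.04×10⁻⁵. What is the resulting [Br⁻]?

2.75×10⁻² M

PbBr₂(s) ⇌ Pb²⁺(aq) + 2 Br⁻(aq)
With molar solubility s: [Pb²⁺] = s, [Br⁻] = 2s.
Ksp = [Pb²⁺][Br⁻]^2 = s · (2s)^2 = 4s^3 = 1.04×10⁻⁵
s = 1.38×10⁻² mol/L
[Br⁻] = 2s = 2.75×10⁻² mol/L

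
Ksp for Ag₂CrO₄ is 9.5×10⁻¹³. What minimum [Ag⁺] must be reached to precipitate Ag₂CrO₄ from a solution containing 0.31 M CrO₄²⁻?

1.8×10⁻⁶ M

Precipitation of each salt begins when its ion product equals Ksp.
Ag₂CrO₄(s) ⇌ 2 Ag⁺(aq) + CrO₄²⁻(aq)
Ksp = [Ag⁺]^2[CrO₄²⁻] = [Ag⁺]^2(0.31)
[Ag⁺]^2 = 9.5×10⁻¹³ / (0.31) = 3.1×10⁻¹²
[Ag⁺] = 1.8×10⁻⁶ M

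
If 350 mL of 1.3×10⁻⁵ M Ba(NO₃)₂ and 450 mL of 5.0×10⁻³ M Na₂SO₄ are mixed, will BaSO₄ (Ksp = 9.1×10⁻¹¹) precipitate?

The combined volume is 800 mL.
[Ba²⁺] = (1.3×10⁻⁵)(350)/800 = 5.7×10⁻⁶ M
[SO₄²⁻] = (5.0×10⁻³)(450)/800 = 2.8×10⁻³ M
Q = [Ba²⁺][SO₄²⁻] = 1.6×10⁻⁸
Since Q (1.6×10⁻⁸) exceeds Ksp (9.1×10⁻¹¹), BaSO₄ will precipitate.

Yes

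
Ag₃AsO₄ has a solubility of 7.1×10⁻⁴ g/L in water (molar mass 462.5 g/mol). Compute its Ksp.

Ksp = 1.5×10⁻²²

s = (7.1×10⁻⁴ g L⁻¹)/(462.5 g mol⁻¹) = 1.535×10⁻⁶ M
Ag₃AsO₄(s) ⇌ 3 Ag⁺(aq) + AsO₄³⁻(aq)
Let s be the molar solubility. Then [Ag⁺] = 3s and [AsO₄³⁻] = s.
Ksp = [Ag⁺]^3[AsO₄³⁻] = (3s)^3 · s = 27s^4
Ksp = 27 × (1.535×10⁻⁶)^4 = 1.5×10⁻²²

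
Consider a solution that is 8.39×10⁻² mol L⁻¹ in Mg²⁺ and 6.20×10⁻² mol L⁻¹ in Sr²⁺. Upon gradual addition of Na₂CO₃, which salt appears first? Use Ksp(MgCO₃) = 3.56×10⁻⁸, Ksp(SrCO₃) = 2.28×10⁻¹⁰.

A salt starts to precipitate once the ion product Q reaches its Ksp.
For MgCO₃: [CO₃²⁻] = (Ksp/[Mg²⁺]) = 4.24×10⁻⁷ mol L⁻¹
For SrCO₃: [CO₃²⁻] = (Ksp/[Sr²⁺]) = 3.68×10⁻⁹ mol L⁻¹
SrCO₃ requires the lower [CO₃²⁻], so it precipitates first.

SrCO₃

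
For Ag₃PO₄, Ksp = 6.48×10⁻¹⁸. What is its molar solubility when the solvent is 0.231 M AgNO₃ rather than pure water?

5.26×10⁻¹⁶ M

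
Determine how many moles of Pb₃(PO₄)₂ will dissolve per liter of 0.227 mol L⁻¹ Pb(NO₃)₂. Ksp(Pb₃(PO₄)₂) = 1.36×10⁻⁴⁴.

5.39×10⁻²² M

Pb₃(PO₄)₂(s) ⇌ 3 Pb²⁺(aq) + 2 PO₄³⁻(aq)
Pb²⁺ is already present at 0.227 mol L⁻¹. If s mol/L of Pb₃(PO₄)₂ dissolves, [PO₄³⁻] = 2s while [Pb²⁺] ≈ 0.227 mol L⁻¹.
Ksp = [Pb²⁺]^3[PO₄³⁻]^2 = (0.227)^3(2s)^2
(2s)^2 = 1.36×10⁻⁴⁴ / (0.227)^3 = 1.16×10⁻⁴²
s = 5.39×10⁻²² mol L⁻¹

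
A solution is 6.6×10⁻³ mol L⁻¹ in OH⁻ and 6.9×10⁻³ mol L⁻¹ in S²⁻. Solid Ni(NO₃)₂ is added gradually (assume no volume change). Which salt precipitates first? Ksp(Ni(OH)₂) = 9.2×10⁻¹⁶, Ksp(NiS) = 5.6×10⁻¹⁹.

Precipitation of each salt begins when its ion product equals Ksp.
For Ni(OH)₂: [Ni²⁺] = (Ksp/[OH⁻]^2) = 2.1×10⁻¹¹ mol L⁻¹
For NiS: [Ni²⁺] = (Ksp/[S²⁻]) = 8.1×10⁻¹⁷ mol L⁻¹
The smaller threshold [Ni²⁺] is reached first, so NiS precipitates first.

NiS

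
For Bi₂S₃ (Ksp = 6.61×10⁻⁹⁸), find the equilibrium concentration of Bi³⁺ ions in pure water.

Bi₂S₃(s) ⇌ 2 Bi³⁺(aq) + 3 S²⁻(aq)
For each mole of Bi₂S₃ that dissolves per liter, [Bi³⁺] = 2s and [S²⁻] = 3s; let s denote this solubility.
Ksp = [Bi³⁺]^2[S²⁻]^3 = (2s)^2 · (3s)^3 = 108s^5 = 6.61×10⁻⁹⁸
s = 1.44×10⁻²⁰ mol/L
[Bi³⁺] = 2s = 2.87×10⁻²⁰ mol/L

2.87×10⁻²⁰ M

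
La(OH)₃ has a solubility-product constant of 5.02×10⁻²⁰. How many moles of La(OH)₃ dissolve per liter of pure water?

6.57×10⁻⁶ M

La(OH)₃(s) ⇌ La³⁺(aq) + 3 OH⁻(aq)
Let s be the molar solubility. Then [La³⁺] = s and [OH⁻] = 3s.
Ksp = [La³⁺][OH⁻]^3 = s · (3s)^3 = 27s^4
27s^4 = 5.02×10⁻²⁰  ⇒  s^4 = 1.86×10⁻²¹
s = (1.86×10⁻²¹)^(1/4) = 6.57×10⁻⁶ M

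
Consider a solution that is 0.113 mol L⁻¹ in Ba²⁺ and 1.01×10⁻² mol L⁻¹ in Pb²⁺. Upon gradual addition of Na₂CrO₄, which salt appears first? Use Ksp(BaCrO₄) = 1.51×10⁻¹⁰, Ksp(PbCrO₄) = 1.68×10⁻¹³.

PbCrO₄

Each salt precipitates once Q = Ksp for that salt.
For BaCrO₄: [CrO₄²⁻] = (Ksp/[Ba²⁺]) = 1.34×10⁻⁹ mol L⁻¹
For PbCrO₄: [CrO₄²⁻] = (Ksp/[Pb²⁺]) = 1.66×10⁻¹¹ mol L⁻¹
PbCrO₄ requires the lower [CrO₄²⁻], so it precipitates first.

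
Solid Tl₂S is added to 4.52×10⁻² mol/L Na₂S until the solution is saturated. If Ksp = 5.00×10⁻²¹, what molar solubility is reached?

1.66×10⁻¹⁰ M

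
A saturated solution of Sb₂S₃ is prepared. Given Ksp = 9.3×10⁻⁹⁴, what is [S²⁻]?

2.9×10⁻¹⁹ M

Sb₂S₃(s) ⇌ 2 Sb³⁺(aq) + 3 S²⁻(aq)
For each mole of Sb₂S₃ that dissolves per liter, [Sb³⁺] = 2s and [S²⁻] = 3s; let s denote this solubility.
Ksp = [Sb³⁺]^2[S²⁻]^3 = (2s)^2 · (3s)^3 = 108s^5 = 9.3×10⁻⁹⁴
s = 9.7×10⁻²⁰ M
[S²⁻] = 3s = 2.9×10⁻¹⁹ M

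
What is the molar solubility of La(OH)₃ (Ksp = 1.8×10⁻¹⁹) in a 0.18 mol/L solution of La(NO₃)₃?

La(OH)₃(s) ⇌ La³⁺(aq) + 3 OH⁻(aq)
The solution already contains La³⁺ at 0.18 mol/L. Let s be the molar solubility of La(OH)₃.
[La³⁺] ≈ 0.18 mol/L (common ion dominates); [OH⁻] = 3s.
Ksp = [La³⁺][OH⁻]^3 = (0.18)(3s)^3
(3s)^3 = 1.8×10⁻¹⁹ / (0.18) = 1.0×10⁻¹⁸
s = 3.3×10⁻⁷ mol/L

3.3×10⁻⁷ M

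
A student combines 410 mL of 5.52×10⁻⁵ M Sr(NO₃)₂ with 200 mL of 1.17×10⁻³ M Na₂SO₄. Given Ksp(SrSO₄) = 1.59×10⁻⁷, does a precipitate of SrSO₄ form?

No

The combined volume is 610 mL.
[Sr²⁺] = (5.52×10⁻⁵)(410)/610 = 3.71×10⁻⁵ M
[SO₄²⁻] = (1.17×10⁻³)(200)/610 = 3.84×10⁻⁴ M
Q = [Sr²⁺][SO₄²⁻] = 1.42×10⁻⁸
Q = 1.42×10⁻⁸ < Ksp = 1.59×10⁻⁷, so the solution is unsaturated and no precipitate forms.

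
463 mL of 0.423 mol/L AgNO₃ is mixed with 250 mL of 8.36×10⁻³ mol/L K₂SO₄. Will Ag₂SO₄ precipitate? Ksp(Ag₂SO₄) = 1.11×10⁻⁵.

The combined volume is 713 mL.
[Ag⁺] = (0.423)(463)/713 = 0.275 mol/L
[SO₄²⁻] = (8.36×10⁻³)(250)/713 = 2.93×10⁻³ mol/L
Q = [Ag⁺]^2[SO₄²⁻] = 2.21×10⁻⁴
Q = 2.21×10⁻⁴ > Ksp = 1.11×10⁻⁵, so the solution is supersaturated and Ag₂SO₄ precipitates.

Yes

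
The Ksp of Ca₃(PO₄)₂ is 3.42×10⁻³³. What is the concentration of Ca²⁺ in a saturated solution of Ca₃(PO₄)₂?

3.78×10⁻⁷ M

Ca₃(PO₄)₂(s) ⇌ 3 Ca²⁺(aq) + 2 PO₄³⁻(aq)
For each mole of Ca₃(PO₄)₂ that dissolves per liter, [Ca²⁺] = 3s and [PO₄³⁻] = 2s; let s denote this solubility.
Ksp = [Ca²⁺]^3[PO₄³⁻]^2 = (3s)^3 · (2s)^2 = 108s^5 = 3.42×10⁻³³
s = 1.26×10⁻⁷ M
[Ca²⁺] = 3s = 3.78×10⁻⁷ M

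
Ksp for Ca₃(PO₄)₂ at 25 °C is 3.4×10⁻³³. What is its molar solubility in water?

1.3×10⁻⁷ M

Ca₃(PO₄)₂(s) ⇌ 3 Ca²⁺(aq) + 2 PO₄³⁻(aq)
Let s be the molar solubility. Then [Ca²⁺] = 3s and [PO₄³⁻] = 2s.
Ksp = [Ca²⁺]^3[PO₄³⁻]^2 = (3s)^3 · (2s)^2 = 108s^5
108s^5 = 3.4×10⁻³³  ⇒  s^5 = 3.1×10⁻³⁵
s = 1.3×10⁻⁷ mol/L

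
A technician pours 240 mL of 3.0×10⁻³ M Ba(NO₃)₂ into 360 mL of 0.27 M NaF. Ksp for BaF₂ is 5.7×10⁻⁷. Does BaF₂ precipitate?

The combined volume is 600 mL.
[Ba²⁺] = (3.0×10⁻³)(240)/600 = 1.2×10⁻³ M
[F⁻] = (0.27)(360)/600 = 0.16 M
Q = [Ba²⁺][F⁻]^2 = 3.1×10⁻⁵
Q = 3.1×10⁻⁵ > Ksp = 5.7×10⁻⁷, so the solution is supersaturated and BaF₂ precipitates.

Yes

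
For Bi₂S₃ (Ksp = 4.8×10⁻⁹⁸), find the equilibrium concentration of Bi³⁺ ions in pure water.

2.7×10⁻²⁰ M

Bi₂S₃(s) ⇌ 2 Bi³⁺(aq) + 3 S²⁻(aq)
For each mole of Bi₂S₃ that dissolves per liter, [Bi³⁺] = 2s and [S²⁻] = 3s; let s denote this solubility.
Ksp = [Bi³⁺]^2[S²⁻]^3 = (2s)^2 · (3s)^3 = 108s^5 = 4.8×10⁻⁹⁸
s = 1.3×10⁻²⁰ M
[Bi³⁺] = 2s = 2.7×10⁻²⁰ M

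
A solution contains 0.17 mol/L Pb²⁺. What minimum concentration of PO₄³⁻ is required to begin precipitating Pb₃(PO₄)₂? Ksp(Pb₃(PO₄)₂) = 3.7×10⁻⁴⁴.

A salt starts to precipitate once the ion product Q reaches its Ksp.
Pb₃(PO₄)₂(s) ⇌ 3 Pb²⁺(aq) + 2 PO₄³⁻(aq)
Ksp = [Pb²⁺]^3[PO₄³⁻]^2 = [PO₄³⁻]^2(0.17)^3
[PO₄³⁻]^2 = 3.7×10⁻⁴⁴ / (0.17)^3 = 7.5×10⁻⁴²
[PO₄³⁻] = 2.7×10⁻²¹ mol/L

2.7×10⁻²¹ M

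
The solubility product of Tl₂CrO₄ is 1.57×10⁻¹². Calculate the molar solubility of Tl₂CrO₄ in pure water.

7.32×10⁻⁵ M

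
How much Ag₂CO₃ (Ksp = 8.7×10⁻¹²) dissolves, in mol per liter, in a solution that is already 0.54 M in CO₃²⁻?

2.0×10⁻⁶ M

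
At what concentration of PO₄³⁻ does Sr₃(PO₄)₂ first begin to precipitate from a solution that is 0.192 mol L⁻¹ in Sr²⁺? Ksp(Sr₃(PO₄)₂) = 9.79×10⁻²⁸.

3.72×10⁻¹³ M

The threshold for precipitation is Q = Ksp.
Sr₃(PO₄)₂(s) ⇌ 3 Sr²⁺(aq) + 2 PO₄³⁻(aq)
Ksp = [Sr²⁺]^3[PO₄³⁻]^2 = [PO₄³⁻]^2(0.192)^3
[PO₄³⁻]^2 = 9.79×10⁻²⁸ / (0.192)^3 = 1.38×10⁻²⁵
[PO₄³⁻] = 3.72×10⁻¹³ mol L⁻¹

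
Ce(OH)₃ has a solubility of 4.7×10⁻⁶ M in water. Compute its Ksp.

Ksp = 1.3×10⁻²⁰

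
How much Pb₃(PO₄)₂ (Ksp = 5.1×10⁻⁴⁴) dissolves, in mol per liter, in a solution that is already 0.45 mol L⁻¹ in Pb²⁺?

3.7×10⁻²² M

Pb₃(PO₄)₂(s) ⇌ 3 Pb²⁺(aq) + 2 PO₄³⁻(aq)
Let s be the solubility of Pb₃(PO₄)₂ here. The common ion gives [Pb²⁺] ≈ 0.45 mol L⁻¹, and [PO₄³⁻] = 2s.
Ksp = [Pb²⁺]^3[PO₄³⁻]^2 = (0.45)^3(2s)^2
(2s)^2 = 5.1×10⁻⁴⁴ / (0.45)^3 = 5.6×10⁻⁴³
s = 3.7×10⁻²² mol L⁻¹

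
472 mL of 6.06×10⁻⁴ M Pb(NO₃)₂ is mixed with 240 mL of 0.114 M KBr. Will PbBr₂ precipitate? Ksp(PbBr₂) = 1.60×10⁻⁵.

No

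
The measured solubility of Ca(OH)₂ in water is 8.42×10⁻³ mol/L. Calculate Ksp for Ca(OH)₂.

Ca(OH)₂(s) ⇌ Ca²⁺(aq) + 2 OH⁻(aq)
If s mol/L of Ca(OH)₂ dissolves, [Ca²⁺] = s and [OH⁻] = 2s.
Ksp = [Ca²⁺][OH⁻]^2 = s · (2s)^2 = 4s^3
Ksp = 4 × (8.42×10⁻³)^3 = 2.39×10⁻⁶

Ksp = 2.39×10⁻⁶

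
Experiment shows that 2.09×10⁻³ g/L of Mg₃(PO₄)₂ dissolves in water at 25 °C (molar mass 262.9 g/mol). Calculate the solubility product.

s = (2.09×10⁻³ g L⁻¹)/(262.9 g mol⁻¹) = 7.9498×10⁻⁶ M
Mg₃(PO₄)₂(s) ⇌ 3 Mg²⁺(aq) + 2 PO₄³⁻(aq)
If s mol/L of Mg₃(PO₄)₂ dissolves, [Mg²⁺] = 3s and [PO₄³⁻] = 2s.
Ksp = [Mg²⁺]^3[PO₄³⁻]^2 = (3s)^3 · (2s)^2 = 108s^5
Ksp = 108 × (7.9498×10⁻⁶)^5 = 3.43×10⁻²⁴

Ksp = 3.43×10⁻²⁴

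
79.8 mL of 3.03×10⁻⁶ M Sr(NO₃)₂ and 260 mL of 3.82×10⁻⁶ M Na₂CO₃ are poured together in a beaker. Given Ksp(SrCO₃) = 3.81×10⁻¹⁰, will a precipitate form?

No

Total volume after mixing = 79.8 + 260 = 339.8 mL.
[Sr²⁺] = (3.03×10⁻⁶)(79.8)/339.8 = 7.12×10⁻⁷ M
[CO₃²⁻] = (3.82×10⁻⁶)(260)/339.8 = 2.92×10⁻⁶ M
Q = [Sr²⁺][CO₃²⁻] = 2.08×10⁻¹²
Since Q (2.08×10⁻¹²) is less than Ksp (3.81×10⁻¹⁰), no SrCO₃ precipitates.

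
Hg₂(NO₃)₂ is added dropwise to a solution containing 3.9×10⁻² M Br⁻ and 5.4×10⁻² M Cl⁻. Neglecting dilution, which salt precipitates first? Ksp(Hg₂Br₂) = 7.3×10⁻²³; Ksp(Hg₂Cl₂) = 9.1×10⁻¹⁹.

Hg₂Br₂

Precipitation begins when Q = Ksp.
For Hg₂Br₂: [Hg₂²⁺] = (Ksp/[Br⁻]^2) = 4.8×10⁻²⁰ M
For Hg₂Cl₂: [Hg₂²⁺] = (Ksp/[Cl⁻]^2) = 3.1×10⁻¹⁶ M
Hg₂Br₂ requires the lower [Hg₂²⁺], so it precipitates first.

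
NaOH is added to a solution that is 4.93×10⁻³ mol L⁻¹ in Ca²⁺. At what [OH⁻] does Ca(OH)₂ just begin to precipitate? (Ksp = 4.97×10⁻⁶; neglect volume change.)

3.18×10⁻² M

A salt starts to precipitate once the ion product Q reaches its Ksp.
Ca(OH)₂(s) ⇌ Ca²⁺(aq) + 2 OH⁻(aq)
Ksp = [Ca²⁺][OH⁻]^2 = [OH⁻]^2(4.93×10⁻³)
[OH⁻]^2 = 4.97×10⁻⁶ / (4.93×10⁻³) = 1.01×10⁻³
[OH⁻] = 3.18×10⁻² mol L⁻¹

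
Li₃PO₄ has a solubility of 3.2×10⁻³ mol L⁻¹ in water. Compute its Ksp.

Li₃PO₄(s) ⇌ 3 Li⁺(aq) + PO₄³⁻(aq)
With molar solubility s: [Li⁺] = 3s, [PO₄³⁻] = s.
Ksp = [Li⁺]^3[PO₄³⁻] = (3s)^3 · s = 27s^4
Ksp = 27 × (3.2×10⁻³)^4 = 2.8×10⁻⁹

Ksp = 2.8×10⁻⁹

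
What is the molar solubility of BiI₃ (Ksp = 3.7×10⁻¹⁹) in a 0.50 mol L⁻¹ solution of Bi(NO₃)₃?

3.0×10⁻⁷ M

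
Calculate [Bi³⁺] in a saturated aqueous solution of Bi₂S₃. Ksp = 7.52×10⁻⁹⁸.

2.95×10⁻²⁰ M

Bi₂S₃(s) ⇌ 2 Bi³⁺(aq) + 3 S²⁻(aq)
Let s be the molar solubility. Then [Bi³⁺] = 2s and [S²⁻] = 3s.
Ksp = [Bi³⁺]^2[S²⁻]^3 = (2s)^2 · (3s)^3 = 108s^5 = 7.52×10⁻⁹⁸
s = 1.47×10⁻²⁰ M
[Bi³⁺] = 2s = 2.95×10⁻²⁰ M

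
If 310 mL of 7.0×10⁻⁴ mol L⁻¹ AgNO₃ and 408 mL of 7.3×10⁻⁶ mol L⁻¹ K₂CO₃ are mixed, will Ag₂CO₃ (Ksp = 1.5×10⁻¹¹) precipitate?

No

Total volume after mixing = 310 + 408 = 718 mL.
[Ag⁺] = (7.0×10⁻⁴)(310)/718 = 3.0×10⁻⁴ mol L⁻¹
[CO₃²⁻] = (7.3×10⁻⁶)(408)/718 = 4.1×10⁻⁶ mol L⁻¹
Q = [Ag⁺]^2[CO₃²⁻] = 3.8×10⁻¹³
Q < Ksp (3.8×10⁻¹³ vs 1.5×10⁻¹¹); the solution remains unsaturated and no precipitate forms.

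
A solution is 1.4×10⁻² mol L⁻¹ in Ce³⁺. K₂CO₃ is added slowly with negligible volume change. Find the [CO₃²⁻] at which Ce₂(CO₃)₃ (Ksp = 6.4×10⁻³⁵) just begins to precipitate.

Each salt precipitates once Q = Ksp for that salt.
Ce₂(CO₃)₃(s) ⇌ 2 Ce³⁺(aq) + 3 CO₃²⁻(aq)
Ksp = [Ce³⁺]^2[CO₃²⁻]^3 = [CO₃²⁻]^3(1.4×10⁻²)^2
[CO₃²⁻]^3 = 6.4×10⁻³⁵ / (1.4×10⁻²)^2 = 3.3×10⁻³¹
[CO₃²⁻] = 6.9×10⁻¹¹ mol L⁻¹

6.9×10⁻¹¹ M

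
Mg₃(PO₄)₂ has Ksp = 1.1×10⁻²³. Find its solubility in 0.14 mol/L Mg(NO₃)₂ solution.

3.2×10⁻¹¹ M

Mg₃(PO₄)₂(s) ⇌ 3 Mg²⁺(aq) + 2 PO₄³⁻(aq)
The solution already contains Mg²⁺ at 0.14 mol/L. Let s be the molar solubility of Mg₃(PO₄)₂.
[Mg²⁺] ≈ 0.14 mol/L (common ion dominates); [PO₄³⁻] = 2s.
Ksp = [Mg²⁺]^3[PO₄³⁻]^2 = (0.14)^3(2s)^2
(2s)^2 = 1.1×10⁻²³ / (0.14)^3 = 4.0×10⁻²¹
s = 3.2×10⁻¹¹ mol/L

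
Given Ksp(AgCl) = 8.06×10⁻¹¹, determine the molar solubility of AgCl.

AgCl(s) ⇌ Ag⁺(aq) + Cl⁻(aq)
Call the molar solubility s, so that [Ag⁺] = s and [Cl⁻] = s.
Ksp = [Ag⁺][Cl⁻] = s · s = s^2
s^2 = 8.06×10⁻¹¹
s = 8.98×10⁻⁶ mol/L

8.98×10⁻⁶ M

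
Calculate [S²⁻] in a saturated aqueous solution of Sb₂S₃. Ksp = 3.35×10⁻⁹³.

Sb₂S₃(s) ⇌ 2 Sb³⁺(aq) + 3 S²⁻(aq)
If s mol/L of Sb₂S₃ dissolves, [Sb³⁺] = 2s and [S²⁻] = 3s.
Ksp = [Sb³⁺]^2[S²⁻]^3 = (2s)^2 · (3s)^3 = 108s^5 = 3.35×10⁻⁹³
s = 1.25×10⁻¹⁹ mol L⁻¹
[S²⁻] = 3s = 3.76×10⁻¹⁹ mol L⁻¹

3.76×10⁻¹⁹ M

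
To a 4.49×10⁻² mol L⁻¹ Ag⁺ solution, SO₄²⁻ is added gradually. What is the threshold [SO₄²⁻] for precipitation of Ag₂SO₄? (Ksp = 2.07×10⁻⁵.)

1.03×10⁻² M

Each salt precipitates once Q = Ksp for that salt.
Ag₂SO₄(s) ⇌ 2 Ag⁺(aq) + SO₄²⁻(aq)
Ksp = [Ag⁺]^2[SO₄²⁻] = [SO₄²⁻](4.49×10⁻²)^2
[SO₄²⁻] = 2.07×10⁻⁵ / (4.49×10⁻²)^2 = 1.03×10⁻²
[SO₄²⁻] = 1.03×10⁻² mol L⁻¹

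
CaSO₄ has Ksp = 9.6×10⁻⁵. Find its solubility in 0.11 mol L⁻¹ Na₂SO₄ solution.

CaSO₄(s) ⇌ Ca²⁺(aq) + SO₄²⁻(aq)
The solution already contains SO₄²⁻ at 0.11 mol L⁻¹. Let s be the molar solubility of CaSO₄.
[SO₄²⁻] ≈ 0.11 mol L⁻¹ (common ion dominates); [Ca²⁺] = s.
Ksp = [Ca²⁺][SO₄²⁻] = s(0.11)
s = 9.6×10⁻⁵ / (0.11) = 8.7×10⁻⁴
s = 8.7×10⁻⁴ mol L⁻¹

8.7×10⁻⁴ M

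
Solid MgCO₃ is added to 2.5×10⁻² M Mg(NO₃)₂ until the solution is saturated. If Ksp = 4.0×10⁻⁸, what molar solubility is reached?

MgCO₃(s) ⇌ Mg²⁺(aq) + CO₃²⁻(aq)
Let s be the solubility of MgCO₃ here. The common ion gives [Mg²⁺] ≈ 2.5×10⁻² M, and [CO₃²⁻] = s.
Ksp = [Mg²⁺][CO₃²⁻] = (2.5×10⁻²)s
s = 4.0×10⁻⁸ / (2.5×10⁻²) = 1.6×10⁻⁶
s = 1.6×10⁻⁶ M

1.6×10⁻⁶ M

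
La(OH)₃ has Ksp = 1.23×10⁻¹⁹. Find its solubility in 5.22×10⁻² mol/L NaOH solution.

8.65×10⁻¹⁶ M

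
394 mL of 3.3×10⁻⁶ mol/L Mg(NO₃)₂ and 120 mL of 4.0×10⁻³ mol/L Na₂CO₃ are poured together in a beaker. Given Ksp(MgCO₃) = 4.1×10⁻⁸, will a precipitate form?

After mixing, V = 394 mL + 120 mL = 514 mL.
[Mg²⁺] = (3.3×10⁻⁶)(394)/514 = 2.5×10⁻⁶ mol/L
[CO₃²⁻] = (4.0×10⁻³)(120)/514 = 9.3×10⁻⁴ mol/L
Q = [Mg²⁺][CO₃²⁻] = 2.4×10⁻⁹
Q < Ksp (2.4×10⁻⁹ vs 4.1×10⁻⁸); the solution remains unsaturated and no precipitate forms.

No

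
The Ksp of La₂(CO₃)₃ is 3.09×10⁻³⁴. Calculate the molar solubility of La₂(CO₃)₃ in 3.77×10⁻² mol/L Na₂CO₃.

La₂(CO₃)₃(s) ⇌ 2 La³⁺(aq) + 3 CO₃²⁻(aq)
Let s be the solubility of La₂(CO₃)₃ here. The common ion gives [CO₃²⁻] ≈ 3.77×10⁻² mol/L, and [La³⁺] = 2s.
Ksp = [La³⁺]^2[CO₃²⁻]^3 = (2s)^2(3.77×10⁻²)^3
(2s)^2 = 3.09×10⁻³⁴ / (3.77×10⁻²)^3 = 5.77×10⁻³⁰
s = 1.20×10⁻¹⁵ mol/L

1.20×10⁻¹⁵ M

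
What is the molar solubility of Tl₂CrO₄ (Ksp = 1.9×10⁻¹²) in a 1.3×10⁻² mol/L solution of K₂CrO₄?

6.0×10⁻⁶ M

Tl₂CrO₄(s) ⇌ 2 Tl⁺(aq) + CrO₄²⁻(aq)
With CrO₄²⁻ already at 1.3×10⁻² mol/L and s small, take [CrO₄²⁻] ≈ 1.3×10⁻² mol/L and [Tl⁺] = 2s.
Ksp = [Tl⁺]^2[CrO₄²⁻] = (2s)^2(1.3×10⁻²)
(2s)^2 = 1.9×10⁻¹² / (1.3×10⁻²) = 1.5×10⁻¹⁰
s = 6.0×10⁻⁶ mol/L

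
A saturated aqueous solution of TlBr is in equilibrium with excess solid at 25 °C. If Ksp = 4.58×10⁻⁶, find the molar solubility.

2.14×10⁻³ M

TlBr(s) ⇌ Tl⁺(aq) + Br⁻(aq)
For each mole of TlBr that dissolves per liter, [Tl⁺] = s and [Br⁻] = s; let s denote this solubility.
Ksp = [Tl⁺][Br⁻] = s · s = s^2
s^2 = 4.58×10⁻⁶
s = (4.58×10⁻⁶)^(1/2) = 2.14×10⁻³ M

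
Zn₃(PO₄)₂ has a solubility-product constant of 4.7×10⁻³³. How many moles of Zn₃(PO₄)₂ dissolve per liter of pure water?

Zn₃(PO₄)₂(s) ⇌ 3 Zn²⁺(aq) + 2 PO₄³⁻(aq)
If s mol/L of Zn₃(PO₄)₂ dissolves, [Zn²⁺] = 3s and [PO₄³⁻] = 2s.
Ksp = [Zn²⁺]^3[PO₄³⁻]^2 = (3s)^3 · (2s)^2 = 108s^5
108s^5 = 4.7×10⁻³³  ⇒  s^5 = 4.4×10⁻³⁵
Taking the 5th root, s = 1.3×10⁻⁷ mol/L.

1.3×10⁻⁷ M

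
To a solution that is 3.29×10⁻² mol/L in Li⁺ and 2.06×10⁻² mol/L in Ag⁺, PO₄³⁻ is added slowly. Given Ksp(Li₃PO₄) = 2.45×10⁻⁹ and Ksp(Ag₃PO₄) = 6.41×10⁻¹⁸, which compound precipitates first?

The threshold for precipitation is Q = Ksp.
For Li₃PO₄: [PO₄³⁻] = (Ksp/[Li⁺]^3) = 6.88×10⁻⁵ mol/L
For Ag₃PO₄: [PO₄³⁻] = (Ksp/[Ag⁺]^3) = 7.33×10⁻¹³ mol/L
The smaller threshold [PO₄³⁻] is reached first, so Ag₃PO₄ precipitates first.

Ag₃PO₄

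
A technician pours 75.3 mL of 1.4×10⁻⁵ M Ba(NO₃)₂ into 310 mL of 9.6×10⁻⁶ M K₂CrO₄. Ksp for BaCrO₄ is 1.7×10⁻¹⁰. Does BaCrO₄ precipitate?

No

Total volume after mixing = 75.3 + 310 = 385.3 mL.
[Ba²⁺] = (1.4×10⁻⁵)(75.3)/385.3 = 2.7×10⁻⁶ M
[CrO₄²⁻] = (9.6×10⁻⁶)(310)/385.3 = 7.7×10⁻⁶ M
Q = [Ba²⁺][CrO₄²⁻] = 2.1×10⁻¹¹
Since Q (2.1×10⁻¹¹) is less than Ksp (1.7×10⁻¹⁰), no BaCrO₄ precipitates.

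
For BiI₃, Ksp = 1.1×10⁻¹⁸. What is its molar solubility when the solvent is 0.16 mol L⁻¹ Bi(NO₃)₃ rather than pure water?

6.3×10⁻⁷ M

BiI₃(s) ⇌ Bi³⁺(aq) + 3 I⁻(aq)
The solution already contains Bi³⁺ at 0.16 mol L⁻¹. Let s be the molar solubility of BiI₃.
[Bi³⁺] ≈ 0.16 mol L⁻¹ (common ion dominates); [I⁻] = 3s.
Ksp = [Bi³⁺][I⁻]^3 = (0.16)(3s)^3
(3s)^3 = 1.1×10⁻¹⁸ / (0.16) = 6.9×10⁻¹⁸
s = 6.3×10⁻⁷ mol L⁻¹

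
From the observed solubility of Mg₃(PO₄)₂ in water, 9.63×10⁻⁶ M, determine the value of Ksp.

Ksp = 8.94×10⁻²⁴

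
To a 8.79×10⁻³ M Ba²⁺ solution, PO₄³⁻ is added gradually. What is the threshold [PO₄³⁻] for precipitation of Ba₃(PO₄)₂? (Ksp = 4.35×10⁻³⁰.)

Precipitation begins when Q = Ksp.
Ba₃(PO₄)₂(s) ⇌ 3 Ba²⁺(aq) + 2 PO₄³⁻(aq)
Ksp = [Ba²⁺]^3[PO₄³⁻]^2 = [PO₄³⁻]^2(8.79×10⁻³)^3
[PO₄³⁻]^2 = 4.35×10⁻³⁰ / (8.79×10⁻³)^3 = 6.41×10⁻²⁴
[PO₄³⁻] = 2.53×10⁻¹² M

2.53×10⁻¹² M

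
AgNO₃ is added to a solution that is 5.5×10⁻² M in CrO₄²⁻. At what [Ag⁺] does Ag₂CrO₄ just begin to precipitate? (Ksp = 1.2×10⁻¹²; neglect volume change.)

The threshold for precipitation is Q = Ksp.
Ag₂CrO₄(s) ⇌ 2 Ag⁺(aq) + CrO₄²⁻(aq)
Ksp = [Ag⁺]^2[CrO₄²⁻] = [Ag⁺]^2(5.5×10⁻²)
[Ag⁺]^2 = 1.2×10⁻¹² / (5.5×10⁻²) = 2.2×10⁻¹¹
[Ag⁺] = 4.7×10⁻⁶ M

4.7×10⁻⁶ M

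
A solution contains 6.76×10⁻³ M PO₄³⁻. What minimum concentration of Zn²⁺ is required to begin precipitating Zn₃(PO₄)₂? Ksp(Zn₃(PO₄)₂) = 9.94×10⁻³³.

6.01×10⁻¹⁰ M

Precipitation begins when Q = Ksp.
Zn₃(PO₄)₂(s) ⇌ 3 Zn²⁺(aq) + 2 PO₄³⁻(aq)
Ksp = [Zn²⁺]^3[PO₄³⁻]^2 = [Zn²⁺]^3(6.76×10⁻³)^2
[Zn²⁺]^3 = 9.94×10⁻³³ / (6.76×10⁻³)^2 = 2.18×10⁻²⁸
[Zn²⁺] = 6.01×10⁻¹⁰ M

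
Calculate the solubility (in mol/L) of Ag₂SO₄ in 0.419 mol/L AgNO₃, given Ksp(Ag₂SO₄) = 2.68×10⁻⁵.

Ag₂SO₄(s) ⇌ 2 Ag⁺(aq) + SO₄²⁻(aq)
Ag⁺ is already present at 0.419 mol/L. If s mol/L of Ag₂SO₄ dissolves, [SO₄²⁻] = s while [Ag⁺] ≈ 0.419 mol/L.
Ksp = [Ag⁺]^2[SO₄²⁻] = (0.419)^2s
s = 2.68×10⁻⁵ / (0.419)^2 = 1.53×10⁻⁴
s = 1.53×10⁻⁴ mol/L

1.53×10⁻⁴ M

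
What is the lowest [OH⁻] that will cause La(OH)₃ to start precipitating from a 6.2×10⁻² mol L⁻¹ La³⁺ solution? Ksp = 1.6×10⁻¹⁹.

The threshold for precipitation is Q = Ksp.
La(OH)₃(s) ⇌ La³⁺(aq) + 3 OH⁻(aq)
Ksp = [La³⁺][OH⁻]^3 = [OH⁻]^3(6.2×10⁻²)
[OH⁻]^3 = 1.6×10⁻¹⁹ / (6.2×10⁻²) = 2.6×10⁻¹⁸
[OH⁻] = 1.4×10⁻⁶ mol L⁻¹

1.4×10⁻⁶ M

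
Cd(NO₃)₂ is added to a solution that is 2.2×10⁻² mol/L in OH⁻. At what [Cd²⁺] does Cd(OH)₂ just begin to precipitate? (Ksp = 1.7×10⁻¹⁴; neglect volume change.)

Precipitation of each salt begins when its ion product equals Ksp.
Cd(OH)₂(s) ⇌ Cd²⁺(aq) + 2 OH⁻(aq)
Ksp = [Cd²⁺][OH⁻]^2 = [Cd²⁺](2.2×10⁻²)^2
[Cd²⁺] = 1.7×10⁻¹⁴ / (2.2×10⁻²)^2 = 3.5×10⁻¹¹
[Cd²⁺] = 3.5×10⁻¹¹ mol/L

3.5×10⁻¹¹ M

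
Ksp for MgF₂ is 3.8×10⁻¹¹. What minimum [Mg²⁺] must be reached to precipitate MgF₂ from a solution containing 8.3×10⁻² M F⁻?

5.5×10⁻⁹ M

Each salt precipitates once Q = Ksp for that salt.
MgF₂(s) ⇌ Mg²⁺(aq) + 2 F⁻(aq)
Ksp = [Mg²⁺][F⁻]^2 = [Mg²⁺](8.3×10⁻²)^2
[Mg²⁺] = 3.8×10⁻¹¹ / (8.3×10⁻²)^2 = 5.5×10⁻⁹
[Mg²⁺] = 5.5×10⁻⁹ M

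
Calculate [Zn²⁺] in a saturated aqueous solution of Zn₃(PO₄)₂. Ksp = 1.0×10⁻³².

4.7×10⁻⁷ M

Zn₃(PO₄)₂(s) ⇌ 3 Zn²⁺(aq) + 2 PO₄³⁻(aq)
Let s be the molar solubility. Then [Zn²⁺] = 3s and [PO₄³⁻] = 2s.
Ksp = [Zn²⁺]^3[PO₄³⁻]^2 = (3s)^3 · (2s)^2 = 108s^5 = 1.0×10⁻³²
s = 1.6×10⁻⁷ M
[Zn²⁺] = 3s = 4.7×10⁻⁷ M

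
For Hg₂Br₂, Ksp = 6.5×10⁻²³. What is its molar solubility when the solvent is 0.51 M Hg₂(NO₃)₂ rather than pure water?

Hg₂Br₂(s) ⇌ Hg₂²⁺(aq) + 2 Br⁻(aq)
Hg₂²⁺ is already present at 0.51 M. If s mol/L of Hg₂Br₂ dissolves, [Br⁻] = 2s while [Hg₂²⁺] ≈ 0.51 M.
Ksp = [Hg₂²⁺][Br⁻]^2 = (0.51)(2s)^2
(2s)^2 = 6.5×10⁻²³ / (0.51) = 1.3×10⁻²²
s = 5.6×10⁻¹² M

5.6×10⁻¹² M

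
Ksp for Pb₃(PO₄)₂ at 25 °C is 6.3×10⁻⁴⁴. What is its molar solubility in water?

Pb₃(PO₄)₂(s) ⇌ 3 Pb²⁺(aq) + 2 PO₄³⁻(aq)
Call the molar solubility s, so that [Pb²⁺] = 3s and [PO₄³⁻] = 2s.
Ksp = [Pb²⁺]^3[PO₄³⁻]^2 = (3s)^3 · (2s)^2 = 108s^5
108s^5 = 6.3×10⁻⁴⁴  ⇒  s^5 = 5.8×10⁻⁴⁶
Taking the 5th root, s = 9.0×10⁻¹⁰ mol/L.

9.0×10⁻¹⁰ M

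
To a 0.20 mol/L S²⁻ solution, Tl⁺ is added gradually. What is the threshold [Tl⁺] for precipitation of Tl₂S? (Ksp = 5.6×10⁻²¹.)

1.7×10⁻¹⁰ M

The threshold for precipitation is Q = Ksp.
Tl₂S(s) ⇌ 2 Tl⁺(aq) + S²⁻(aq)
Ksp = [Tl⁺]^2[S²⁻] = [Tl⁺]^2(0.20)
[Tl⁺]^2 = 5.6×10⁻²¹ / (0.20) = 2.8×10⁻²⁰
[Tl⁺] = 1.7×10⁻¹⁰ mol/L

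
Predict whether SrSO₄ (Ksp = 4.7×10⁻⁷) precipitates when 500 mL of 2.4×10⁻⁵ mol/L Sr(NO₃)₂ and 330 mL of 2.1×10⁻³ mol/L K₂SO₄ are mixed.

No

After mixing, V = 500 mL + 330 mL = 830 mL.
[Sr²⁺] = (2.4×10⁻⁵)(500)/830 = 1.4×10⁻⁵ mol/L
[SO₄²⁻] = (2.1×10⁻³)(330)/830 = 8.3×10⁻⁴ mol/L
Q = [Sr²⁺][SO₄²⁻] = 1.2×10⁻⁸
Since Q (1.2×10⁻⁸) is less than Ksp (4.7×10⁻⁷), no SrSO₄ precipitates.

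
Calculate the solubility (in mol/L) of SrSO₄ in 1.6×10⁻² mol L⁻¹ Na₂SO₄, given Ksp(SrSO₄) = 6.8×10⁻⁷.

SrSO₄(s) ⇌ Sr²⁺(aq) + SO₄²⁻(aq)
Let s be the solubility of SrSO₄ here. The common ion gives [SO₄²⁻] ≈ 1.6×10⁻² mol L⁻¹, and [Sr²⁺] = s.
Ksp = [Sr²⁺][SO₄²⁻] = s(1.6×10⁻²)
s = 6.8×10⁻⁷ / (1.6×10⁻²) = 4.3×10⁻⁵
s = 4.3×10⁻⁵ mol L⁻¹

4.3×10⁻⁵ M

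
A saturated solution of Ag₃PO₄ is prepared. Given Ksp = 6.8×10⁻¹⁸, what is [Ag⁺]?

Ag₃PO₄(s) ⇌ 3 Ag⁺(aq) + PO₄³⁻(aq)
For each mole of Ag₃PO₄ that dissolves per liter, [Ag⁺] = 3s and [PO₄³⁻] = s; let s denote this solubility.
Ksp = [Ag⁺]^3[PO₄³⁻] = (3s)^3 · s = 27s^4 = 6.8×10⁻¹⁸
s = 2.2×10⁻⁵ M
[Ag⁺] = 3s = 6.7×10⁻⁵ M

6.7×10⁻⁵ M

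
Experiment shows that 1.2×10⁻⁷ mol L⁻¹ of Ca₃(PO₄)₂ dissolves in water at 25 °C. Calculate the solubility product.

Ca₃(PO₄)₂(s) ⇌ 3 Ca²⁺(aq) + 2 PO₄³⁻(aq)
For each mole of Ca₃(PO₄)₂ that dissolves per liter, [Ca²⁺] = 3s and [PO₄³⁻] = 2s; let s denote this solubility.
Ksp = [Ca²⁺]^3[PO₄³⁻]^2 = (3s)^3 · (2s)^2 = 108s^5
Ksp = 108 × (1.2×10⁻⁷)^5 = 2.7×10⁻³³

Ksp = 2.7×10⁻³³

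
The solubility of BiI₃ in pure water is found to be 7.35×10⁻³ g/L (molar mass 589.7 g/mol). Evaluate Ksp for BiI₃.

Ksp = 6.52×10⁻¹⁹

s = (7.35×10⁻³ g L⁻¹)/(589.7 g mol⁻¹) = 1.2464×10⁻⁵ M
BiI₃(s) ⇌ Bi³⁺(aq) + 3 I⁻(aq)
With molar solubility s: [Bi³⁺] = s, [I⁻] = 3s.
Ksp = [Bi³⁺][I⁻]^3 = s · (3s)^3 = 27s^4
Ksp = 27 × (1.2464×10⁻⁵)^4 = 6.52×10⁻¹⁹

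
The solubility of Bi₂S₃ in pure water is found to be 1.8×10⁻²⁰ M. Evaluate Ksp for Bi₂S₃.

Ksp = 2.0×10⁻⁹⁷

Bi₂S₃(s) ⇌ 2 Bi³⁺(aq) + 3 S²⁻(aq)
Call the molar solubility s, so that [Bi³⁺] = 2s and [S²⁻] = 3s.
Ksp = [Bi³⁺]^2[S²⁻]^3 = (2s)^2 · (3s)^3 = 108s^5
Ksp = 108 × (1.8×10⁻²⁰)^5 = 2.0×10⁻⁹⁷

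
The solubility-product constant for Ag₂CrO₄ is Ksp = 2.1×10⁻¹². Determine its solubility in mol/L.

Ag₂CrO₄(s) ⇌ 2 Ag⁺(aq) + CrO₄²⁻(aq)
Call the molar solubility s, so that [Ag⁺] = 2s and [CrO₄²⁻] = s.
Ksp = [Ag⁺]^2[CrO₄²⁻] = (2s)^2 · s = 4s^3
4s^3 = 2.1×10⁻¹²  ⇒  s^3 = 5.3×10⁻¹³
Taking the 3rd root, s = 8.1×10⁻⁵ mol/L.

8.1×10⁻⁵ M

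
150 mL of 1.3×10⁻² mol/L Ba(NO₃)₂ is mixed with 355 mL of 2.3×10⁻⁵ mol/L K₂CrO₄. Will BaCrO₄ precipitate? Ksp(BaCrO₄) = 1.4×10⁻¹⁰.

After mixing, V = 150 mL + 355 mL = 505 mL.
[Ba²⁺] = (1.3×10⁻²)(150)/505 = 3.9×10⁻³ mol/L
[CrO₄²⁻] = (2.3×10⁻⁵)(355)/505 = 1.6×10⁻⁵ mol/L
Q = [Ba²⁺][CrO₄²⁻] = 6.2×10⁻⁸
Since Q (6.2×10⁻⁸) exceeds Ksp (1.4×10⁻¹⁰), BaCrO₄ will precipitate.

Yes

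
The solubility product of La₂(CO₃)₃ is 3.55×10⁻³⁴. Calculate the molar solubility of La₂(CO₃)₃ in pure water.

La₂(CO₃)₃(s) ⇌ 2 La³⁺(aq) + 3 CO₃²⁻(aq)
If s mol/L of La₂(CO₃)₃ dissolves, [La³⁺] = 2s and [CO₃²⁻] = 3s.
Ksp = [La³⁺]^2[CO₃²⁻]^3 = (2s)^2 · (3s)^3 = 108s^5
108s^5 = 3.55×10⁻³⁴  ⇒  s^5 = 3.29×10⁻³⁶
Taking the 5th root, s = 8.00×10⁻⁸ mol L⁻¹.

8.00×10⁻⁸ M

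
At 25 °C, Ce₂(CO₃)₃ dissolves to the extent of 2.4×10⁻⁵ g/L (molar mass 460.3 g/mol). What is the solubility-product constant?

Ksp = 4.2×10⁻³⁵

Convert to molarity: s = 2.4×10⁻⁵ / 460.3 = 5.214×10⁻⁸ mol/L
Ce₂(CO₃)₃(s) ⇌ 2 Ce³⁺(aq) + 3 CO₃²⁻(aq)
Let s be the molar solubility. Then [Ce³⁺] = 2s and [CO₃²⁻] = 3s.
Ksp = [Ce³⁺]^2[CO₃²⁻]^3 = (2s)^2 · (3s)^3 = 108s^5
Ksp = 108 × (5.214×10⁻⁸)^5 = 4.2×10⁻³⁵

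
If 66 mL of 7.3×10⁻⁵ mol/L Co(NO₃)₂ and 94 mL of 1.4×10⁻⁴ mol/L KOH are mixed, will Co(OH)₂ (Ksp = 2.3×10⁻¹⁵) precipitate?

Yes

The combined volume is 160 mL.
[Co²⁺] = (7.3×10⁻⁵)(66)/160 = 3.0×10⁻⁵ mol/L
[OH⁻] = (1.4×10⁻⁴)(94)/160 = 8.2×10⁻⁵ mol/L
Q = [Co²⁺][OH⁻]^2 = 2.0×10⁻¹³
Q = 2.0×10⁻¹³ > Ksp = 2.3×10⁻¹⁵, so the solution is supersaturated and Co(OH)₂ precipitates.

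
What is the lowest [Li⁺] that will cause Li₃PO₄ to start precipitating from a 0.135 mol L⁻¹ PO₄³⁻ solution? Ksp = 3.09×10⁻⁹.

2.84×10⁻³ M

The threshold for precipitation is Q = Ksp.
Li₃PO₄(s) ⇌ 3 Li⁺(aq) + PO₄³⁻(aq)
Ksp = [Li⁺]^3[PO₄³⁻] = [Li⁺]^3(0.135)
[Li⁺]^3 = 3.09×10⁻⁹ / (0.135) = 2.29×10⁻⁸
[Li⁺] = 2.84×10⁻³ mol L⁻¹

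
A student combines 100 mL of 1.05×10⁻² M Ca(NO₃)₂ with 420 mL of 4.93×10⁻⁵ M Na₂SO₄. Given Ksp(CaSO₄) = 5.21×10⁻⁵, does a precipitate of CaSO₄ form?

No

Total volume after mixing = 100 + 420 = 520 mL.
[Ca²⁺] = (1.05×10⁻²)(100)/520 = 2.02×10⁻³ M
[SO₄²⁻] = (4.93×10⁻⁵)(420)/520 = 3.98×10⁻⁵ M
Q = [Ca²⁺][SO₄²⁻] = 8.04×10⁻⁸
Q = 8.04×10⁻⁸ < Ksp = 5.21×10⁻⁵, so the solution is unsaturated and no precipitate forms.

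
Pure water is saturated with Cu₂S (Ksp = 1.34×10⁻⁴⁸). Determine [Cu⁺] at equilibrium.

Cu₂S(s) ⇌ 2 Cu⁺(aq) + S²⁻(aq)
Let s be the molar solubility. Then [Cu⁺] = 2s and [S²⁻] = s.
Ksp = [Cu⁺]^2[S²⁻] = (2s)^2 · s = 4s^3 = 1.34×10⁻⁴⁸
s = 6.95×10⁻¹⁷ mol/L
[Cu⁺] = 2s = 1.39×10⁻¹⁶ mol/L

1.39×10⁻¹⁶ M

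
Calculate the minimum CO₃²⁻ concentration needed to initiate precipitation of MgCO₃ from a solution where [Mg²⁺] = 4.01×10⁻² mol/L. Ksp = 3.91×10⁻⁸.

9.75×10⁻⁷ M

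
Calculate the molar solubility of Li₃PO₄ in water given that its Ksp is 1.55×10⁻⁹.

2.75×10⁻³ M

Li₃PO₄(s) ⇌ 3 Li⁺(aq) + PO₄³⁻(aq)
For each mole of Li₃PO₄ that dissolves per liter, [Li⁺] = 3s and [PO₄³⁻] = s; let s denote this solubility.
Ksp = [Li⁺]^3[PO₄³⁻] = (3s)^3 · s = 27s^4
27s^4 = 1.55×10⁻⁹  ⇒  s^4 = 5.74×10⁻¹¹
Taking the 4th root, s = 2.75×10⁻³ M.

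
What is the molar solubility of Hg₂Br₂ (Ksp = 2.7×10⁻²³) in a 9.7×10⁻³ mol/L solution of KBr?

Hg₂Br₂(s) ⇌ Hg₂²⁺(aq) + 2 Br⁻(aq)
Br⁻ is already present at 9.7×10⁻³ mol/L. If s mol/L of Hg₂Br₂ dissolves, [Hg₂²⁺] = s while [Br⁻] ≈ 9.7×10⁻³ mol/L.
Ksp = [Hg₂²⁺][Br⁻]^2 = s(9.7×10⁻³)^2
s = 2.7×10⁻²³ / (9.7×10⁻³)^2 = 2.9×10⁻¹⁹
s = 2.9×10⁻¹⁹ mol/L

2.9×10⁻¹⁹ M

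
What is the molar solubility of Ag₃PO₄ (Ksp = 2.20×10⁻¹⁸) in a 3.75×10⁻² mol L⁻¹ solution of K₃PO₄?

1.30×10⁻⁶ M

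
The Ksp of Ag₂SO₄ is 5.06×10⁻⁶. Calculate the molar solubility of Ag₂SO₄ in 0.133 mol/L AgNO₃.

Ag₂SO₄(s) ⇌ 2 Ag⁺(aq) + SO₄²⁻(aq)
Let s be the solubility of Ag₂SO₄ here. The common ion gives [Ag⁺] ≈ 0.133 mol/L, and [SO₄²⁻] = s.
Ksp = [Ag⁺]^2[SO₄²⁻] = (0.133)^2s
s = 5.06×10⁻⁶ / (0.133)^2 = 2.86×10⁻⁴
s = 2.86×10⁻⁴ mol/L

2.86×10⁻⁴ M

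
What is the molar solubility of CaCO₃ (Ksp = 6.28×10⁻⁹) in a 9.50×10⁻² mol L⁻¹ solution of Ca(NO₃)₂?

CaCO₃(s) ⇌ Ca²⁺(aq) + CO₃²⁻(aq)
With Ca²⁺ already at 9.50×10⁻² mol L⁻¹ and s small, take [Ca²⁺] ≈ 9.50×10⁻² mol L⁻¹ and [CO₃²⁻] = s.
Ksp = [Ca²⁺][CO₃²⁻] = (9.50×10⁻²)s
s = 6.28×10⁻⁹ / (9.50×10⁻²) = 6.61×10⁻⁸
s = 6.61×10⁻⁸ mol L⁻¹

6.61×10⁻⁸ M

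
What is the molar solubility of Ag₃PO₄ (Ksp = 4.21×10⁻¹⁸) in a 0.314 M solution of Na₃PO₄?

7.92×10⁻⁷ M

Ag₃PO₄(s) ⇌ 3 Ag⁺(aq) + PO₄³⁻(aq)
PO₄³⁻ is already present at 0.314 M. If s mol/L of Ag₃PO₄ dissolves, [Ag⁺] = 3s while [PO₄³⁻] ≈ 0.314 M.
Ksp = [Ag⁺]^3[PO₄³⁻] = (3s)^3(0.314)
(3s)^3 = 4.21×10⁻¹⁸ / (0.314) = 1.34×10⁻¹⁷
s = 7.92×10⁻⁷ M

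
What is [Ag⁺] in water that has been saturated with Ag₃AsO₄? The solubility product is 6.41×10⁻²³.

3.72×10⁻⁶ M

Ag₃AsO₄(s) ⇌ 3 Ag⁺(aq) + AsO₄³⁻(aq)
With molar solubility s: [Ag⁺] = 3s, [AsO₄³⁻] = s.
Ksp = [Ag⁺]^3[AsO₄³⁻] = (3s)^3 · s = 27s^4 = 6.41×10⁻²³
s = 1.24×10⁻⁶ mol L⁻¹
[Ag⁺] = 3s = 3.72×10⁻⁶ mol L⁻¹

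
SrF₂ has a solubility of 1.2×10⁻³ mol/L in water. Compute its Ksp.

Ksp = 6.9×10⁻⁹

SrF₂(s) ⇌ Sr²⁺(aq) + 2 F⁻(aq)
With molar solubility s: [Sr²⁺] = s, [F⁻] = 2s.
Ksp = [Sr²⁺][F⁻]^2 = s · (2s)^2 = 4s^3
Ksp = 4 × (1.2×10⁻³)^3 = 6.9×10⁻⁹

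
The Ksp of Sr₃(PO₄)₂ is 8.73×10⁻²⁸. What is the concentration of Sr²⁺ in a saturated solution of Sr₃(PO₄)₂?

4.56×10⁻⁶ M

Sr₃(PO₄)₂(s) ⇌ 3 Sr²⁺(aq) + 2 PO₄³⁻(aq)
Let s be the molar solubility. Then [Sr²⁺] = 3s and [PO₄³⁻] = 2s.
Ksp = [Sr²⁺]^3[PO₄³⁻]^2 = (3s)^3 · (2s)^2 = 108s^5 = 8.73×10⁻²⁸
s = 1.52×10⁻⁶ mol L⁻¹
[Sr²⁺] = 3s = 4.56×10⁻⁶ mol L⁻¹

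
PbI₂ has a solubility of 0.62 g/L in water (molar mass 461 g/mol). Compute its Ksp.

Molar solubility s = (0.62 g/L) / (461 g/mol) = 1.345×10⁻³ mol/L
PbI₂(s) ⇌ Pb²⁺(aq) + 2 I⁻(aq)
Let s be the molar solubility. Then [Pb²⁺] = s and [I⁻] = 2s.
Ksp = [Pb²⁺][I⁻]^2 = s · (2s)^2 = 4s^3
Ksp = 4 × (1.345×10⁻³)^3 = 9.7×10⁻⁹

Ksp = 9.7×10⁻⁹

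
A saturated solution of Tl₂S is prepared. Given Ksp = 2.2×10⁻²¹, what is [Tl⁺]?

Tl₂S(s) ⇌ 2 Tl⁺(aq) + S²⁻(aq)
For each mole of Tl₂S that dissolves per liter, [Tl⁺] = 2s and [S²⁻] = s; let s denote this solubility.
Ksp = [Tl⁺]^2[S²⁻] = (2s)^2 · s = 4s^3 = 2.2×10⁻²¹
s = 8.2×10⁻⁸ M
[Tl⁺] = 2s = 1.6×10⁻⁷ M

1.6×10⁻⁷ M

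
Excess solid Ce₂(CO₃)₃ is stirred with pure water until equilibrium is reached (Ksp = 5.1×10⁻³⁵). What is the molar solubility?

Ce₂(CO₃)₃(s) ⇌ 2 Ce³⁺(aq) + 3 CO₃²⁻(aq)
For each mole of Ce₂(CO₃)₃ that dissolves per liter, [Ce³⁺] = 2s and [CO₃²⁻] = 3s; let s denote this solubility.
Ksp = [Ce³⁺]^2[CO₃²⁻]^3 = (2s)^2 · (3s)^3 = 108s^5
108s^5 = 5.1×10⁻³⁵  ⇒  s^5 = 4.7×10⁻³⁷
s = (4.7×10⁻³⁷)^(1/5) = 5.4×10⁻⁸ M

5.4×10⁻⁸ M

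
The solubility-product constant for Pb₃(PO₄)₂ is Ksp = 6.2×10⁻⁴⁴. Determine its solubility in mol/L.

Pb₃(PO₄)₂(s) ⇌ 3 Pb²⁺(aq) + 2 PO₄³⁻(aq)
Let s be the molar solubility. Then [Pb²⁺] = 3s and [PO₄³⁻] = 2s.
Ksp = [Pb²⁺]^3[PO₄³⁻]^2 = (3s)^3 · (2s)^2 = 108s^5
108s^5 = 6.2×10⁻⁴⁴  ⇒  s^5 = 5.7×10⁻⁴⁶
Taking the 5th root, s = 8.9×10⁻¹⁰ M.

8.9×10⁻¹⁰ M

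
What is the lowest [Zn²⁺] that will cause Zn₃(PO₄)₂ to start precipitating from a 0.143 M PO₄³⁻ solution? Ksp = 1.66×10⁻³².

9.33×10⁻¹¹ M

The threshold for precipitation is Q = Ksp.
Zn₃(PO₄)₂(s) ⇌ 3 Zn²⁺(aq) + 2 PO₄³⁻(aq)
Ksp = [Zn²⁺]^3[PO₄³⁻]^2 = [Zn²⁺]^3(0.143)^2
[Zn²⁺]^3 = 1.66×10⁻³² / (0.143)^2 = 8.12×10⁻³¹
[Zn²⁺] = 9.33×10⁻¹¹ M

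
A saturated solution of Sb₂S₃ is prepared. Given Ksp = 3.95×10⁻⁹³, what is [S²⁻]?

Sb₂S₃(s) ⇌ 2 Sb³⁺(aq) + 3 S²⁻(aq)
With molar solubility s: [Sb³⁺] = 2s, [S²⁻] = 3s.
Ksp = [Sb³⁺]^2[S²⁻]^3 = (2s)^2 · (3s)^3 = 108s^5 = 3.95×10⁻⁹³
s = 1.30×10⁻¹⁹ mol L⁻¹
[S²⁻] = 3s = 3.89×10⁻¹⁹ mol L⁻¹

3.89×10⁻¹⁹ M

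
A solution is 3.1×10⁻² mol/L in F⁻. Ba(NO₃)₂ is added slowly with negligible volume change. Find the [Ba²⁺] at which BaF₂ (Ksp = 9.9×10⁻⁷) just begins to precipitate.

The threshold for precipitation is Q = Ksp.
BaF₂(s) ⇌ Ba²⁺(aq) + 2 F⁻(aq)
Ksp = [Ba²⁺][F⁻]^2 = [Ba²⁺](3.1×10⁻²)^2
[Ba²⁺] = 9.9×10⁻⁷ / (3.1×10⁻²)^2 = 1.0×10⁻³
[Ba²⁺] = 1.0×10⁻³ mol/L

1.0×10⁻³ M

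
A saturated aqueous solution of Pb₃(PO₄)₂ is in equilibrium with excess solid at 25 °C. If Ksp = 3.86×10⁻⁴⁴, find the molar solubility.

8.14×10⁻¹⁰ M

Pb₃(PO₄)₂(s) ⇌ 3 Pb²⁺(aq) + 2 PO₄³⁻(aq)
Let s be the molar solubility. Then [Pb²⁺] = 3s and [PO₄³⁻] = 2s.
Ksp = [Pb²⁺]^3[PO₄³⁻]^2 = (3s)^3 · (2s)^2 = 108s^5
108s^5 = 3.86×10⁻⁴⁴  ⇒  s^5 = 3.57×10⁻⁴⁶
Taking the 5th root, s = 8.14×10⁻¹⁰ M.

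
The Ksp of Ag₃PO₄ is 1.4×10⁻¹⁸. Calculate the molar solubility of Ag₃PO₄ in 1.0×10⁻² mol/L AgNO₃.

Ag₃PO₄(s) ⇌ 3 Ag⁺(aq) + PO₄³⁻(aq)
Ag⁺ is already present at 1.0×10⁻² mol/L. If s mol/L of Ag₃PO₄ dissolves, [PO₄³⁻] = s while [Ag⁺] ≈ 1.0×10⁻² mol/L.
Ksp = [Ag⁺]^3[PO₄³⁻] = (1.0×10⁻²)^3s
s = 1.4×10⁻¹⁸ / (1.0×10⁻²)^3 = 1.4×10⁻¹²
s = 1.4×10⁻¹² mol/L

1.4×10⁻¹² M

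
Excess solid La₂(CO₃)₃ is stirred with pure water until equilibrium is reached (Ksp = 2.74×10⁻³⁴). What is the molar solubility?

La₂(CO₃)₃(s) ⇌ 2 La³⁺(aq) + 3 CO₃²⁻(aq)
For each mole of La₂(CO₃)₃ that dissolves per liter, [La³⁺] = 2s and [CO₃²⁻] = 3s; let s denote this solubility.
Ksp = [La³⁺]^2[CO₃²⁻]^3 = (2s)^2 · (3s)^3 = 108s^5
108s^5 = 2.74×10⁻³⁴  ⇒  s^5 = 2.54×10⁻³⁶
s = (2.54×10⁻³⁶)^(1/5) = 7.60×10⁻⁸ mol L⁻¹

7.60×10⁻⁸ M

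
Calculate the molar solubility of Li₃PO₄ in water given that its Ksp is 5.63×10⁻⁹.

Li₃PO₄(s) ⇌ 3 Li⁺(aq) + PO₄³⁻(aq)
For each mole of Li₃PO₄ that dissolves per liter, [Li⁺] = 3s and [PO₄³⁻] = s; let s denote this solubility.
Ksp = [Li⁺]^3[PO₄³⁻] = (3s)^3 · s = 27s^4
27s^4 = 5.63×10⁻⁹  ⇒  s^4 = 2.09×10⁻¹⁰
s = 3.80×10⁻³ mol L⁻¹

3.80×10⁻³ M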